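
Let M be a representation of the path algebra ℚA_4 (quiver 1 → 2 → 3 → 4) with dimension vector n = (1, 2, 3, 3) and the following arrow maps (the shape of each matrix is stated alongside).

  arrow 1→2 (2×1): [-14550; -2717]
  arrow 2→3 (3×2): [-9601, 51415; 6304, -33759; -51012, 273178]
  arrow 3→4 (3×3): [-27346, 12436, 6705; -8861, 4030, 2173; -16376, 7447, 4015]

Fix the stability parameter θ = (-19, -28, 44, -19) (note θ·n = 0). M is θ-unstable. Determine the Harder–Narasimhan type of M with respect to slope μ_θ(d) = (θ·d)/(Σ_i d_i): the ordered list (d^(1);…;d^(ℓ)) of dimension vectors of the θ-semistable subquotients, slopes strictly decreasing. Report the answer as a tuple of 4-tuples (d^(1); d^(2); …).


Via rank(M_{q-1}∘⋯∘M_p): M ≅ I[1,4], I[2,4], I[3,4].
μ_θ-semistable layers: μ^(1)=25/2; μ^(2)=-47/2; μ^(3)=-28

((0, 0, 3, 3); (1, 1, 0, 0); (0, 1, 0, 0))


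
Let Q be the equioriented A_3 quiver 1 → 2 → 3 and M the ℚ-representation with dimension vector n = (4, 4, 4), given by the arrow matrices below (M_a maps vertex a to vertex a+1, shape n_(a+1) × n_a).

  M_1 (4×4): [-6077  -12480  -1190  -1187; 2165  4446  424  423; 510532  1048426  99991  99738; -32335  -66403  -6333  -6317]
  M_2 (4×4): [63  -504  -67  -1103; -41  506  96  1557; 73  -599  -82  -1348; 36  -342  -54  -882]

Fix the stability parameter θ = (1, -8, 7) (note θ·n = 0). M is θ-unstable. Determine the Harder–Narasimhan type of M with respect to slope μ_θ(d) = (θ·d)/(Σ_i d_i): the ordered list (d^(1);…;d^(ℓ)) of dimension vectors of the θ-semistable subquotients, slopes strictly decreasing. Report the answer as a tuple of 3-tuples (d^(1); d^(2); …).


Via rank(M_{q-1}∘⋯∘M_p): M ≅ I[1,2], I[1,3]^3, I[3,3].
μ_θ-semistable layers: μ^(1)=7; μ^(2)=-7/2

((0, 0, 4); (4, 4, 0))


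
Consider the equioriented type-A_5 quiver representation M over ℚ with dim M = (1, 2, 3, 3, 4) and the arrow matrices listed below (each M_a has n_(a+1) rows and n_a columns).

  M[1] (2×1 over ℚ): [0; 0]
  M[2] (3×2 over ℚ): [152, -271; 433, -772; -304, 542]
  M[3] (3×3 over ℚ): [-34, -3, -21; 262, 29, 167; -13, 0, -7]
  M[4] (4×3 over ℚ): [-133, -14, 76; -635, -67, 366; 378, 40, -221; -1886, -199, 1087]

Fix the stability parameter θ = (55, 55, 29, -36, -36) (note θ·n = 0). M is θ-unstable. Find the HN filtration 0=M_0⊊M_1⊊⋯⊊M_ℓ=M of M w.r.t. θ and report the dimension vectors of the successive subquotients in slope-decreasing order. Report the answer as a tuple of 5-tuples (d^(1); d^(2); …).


Barcode: M ≅ I[1,1], I[2,5]^2, I[3,5], I[5,5]. HN layers by μ_θ (4 steps, strictly decreasing):
  μ^(1)=55; μ^(2)=3; μ^(3)=-43/3; μ^(4)=-36

((1, 0, 0, 0, 0); (0, 2, 2, 2, 2); (0, 0, 1, 1, 1); (0, 0, 0, 0, 1))


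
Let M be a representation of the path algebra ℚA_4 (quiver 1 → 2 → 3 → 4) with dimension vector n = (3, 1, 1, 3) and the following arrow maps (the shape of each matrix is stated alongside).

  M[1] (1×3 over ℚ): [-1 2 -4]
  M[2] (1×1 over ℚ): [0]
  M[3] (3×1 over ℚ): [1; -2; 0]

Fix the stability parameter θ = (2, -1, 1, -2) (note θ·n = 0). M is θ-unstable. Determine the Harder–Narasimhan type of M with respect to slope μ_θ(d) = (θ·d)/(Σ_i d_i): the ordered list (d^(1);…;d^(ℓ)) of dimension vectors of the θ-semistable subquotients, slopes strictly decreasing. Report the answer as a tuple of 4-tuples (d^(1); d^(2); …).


Interval decomposition of M: I[1,1]^2, I[1,2], I[3,4], I[4,4]^2.
HN type (ℓ=4): μ^(1)=2; μ^(2)=1/2; μ^(3)=-1/2; μ^(4)=-2

((2, 0, 0, 0); (1, 1, 0, 0); (0, 0, 1, 1); (0, 0, 0, 2))


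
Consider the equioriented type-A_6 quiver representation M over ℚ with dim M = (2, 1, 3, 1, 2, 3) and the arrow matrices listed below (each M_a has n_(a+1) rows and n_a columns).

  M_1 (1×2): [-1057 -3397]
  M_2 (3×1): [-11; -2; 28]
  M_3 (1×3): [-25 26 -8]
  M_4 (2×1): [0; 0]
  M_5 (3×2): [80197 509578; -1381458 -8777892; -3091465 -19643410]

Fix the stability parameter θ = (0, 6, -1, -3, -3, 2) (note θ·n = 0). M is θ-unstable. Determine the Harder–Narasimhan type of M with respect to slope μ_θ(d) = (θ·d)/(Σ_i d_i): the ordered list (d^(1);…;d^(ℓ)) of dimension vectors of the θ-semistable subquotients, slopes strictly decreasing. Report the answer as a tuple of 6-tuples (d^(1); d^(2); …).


Barcode: M ≅ I[1,1], I[1,4], I[3,3]^2, I[5,5], I[5,6], I[6,6]^2. HN layers by μ_θ (5 steps, strictly decreasing):
  μ^(1)=2; μ^(2)=2/3; μ^(3)=0; μ^(4)=-1; μ^(5)=-3

((0, 0, 0, 0, 0, 3); (0, 1, 1, 1, 0, 0); (2, 0, 0, 0, 0, 0); (0, 0, 2, 0, 0, 0); (0, 0, 0, 0, 2, 0))


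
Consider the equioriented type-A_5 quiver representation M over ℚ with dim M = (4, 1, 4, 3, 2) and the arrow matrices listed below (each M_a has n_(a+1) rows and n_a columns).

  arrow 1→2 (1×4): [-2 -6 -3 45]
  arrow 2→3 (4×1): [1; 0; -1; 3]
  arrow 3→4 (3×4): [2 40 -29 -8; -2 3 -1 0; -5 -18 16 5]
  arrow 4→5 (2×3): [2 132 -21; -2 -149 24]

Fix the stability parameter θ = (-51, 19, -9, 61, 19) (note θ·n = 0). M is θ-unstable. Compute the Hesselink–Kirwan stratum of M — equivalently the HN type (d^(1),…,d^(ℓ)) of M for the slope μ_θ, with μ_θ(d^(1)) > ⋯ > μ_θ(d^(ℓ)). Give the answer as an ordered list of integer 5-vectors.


Interval decomposition of M: I[1,1]^3, I[1,5], I[3,3], I[3,4], I[3,5].
HN type (ℓ=5): μ^(1)=61; μ^(2)=40; μ^(3)=5; μ^(4)=-9; μ^(5)=-51

((0, 0, 0, 1, 0); (0, 0, 0, 2, 2); (0, 1, 1, 0, 0); (0, 0, 3, 0, 0); (4, 0, 0, 0, 0))


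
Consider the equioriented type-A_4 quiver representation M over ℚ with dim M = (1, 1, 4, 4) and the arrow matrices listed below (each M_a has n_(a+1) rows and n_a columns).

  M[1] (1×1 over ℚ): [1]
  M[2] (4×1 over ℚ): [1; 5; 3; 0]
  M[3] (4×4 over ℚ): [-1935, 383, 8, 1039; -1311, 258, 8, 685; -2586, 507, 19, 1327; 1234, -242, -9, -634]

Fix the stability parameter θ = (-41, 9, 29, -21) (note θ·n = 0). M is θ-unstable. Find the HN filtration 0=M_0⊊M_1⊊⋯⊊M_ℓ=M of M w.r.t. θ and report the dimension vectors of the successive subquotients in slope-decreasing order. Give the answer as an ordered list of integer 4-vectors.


Barcode: M ≅ I[1,4], I[3,4]^3. HN layers by μ_θ (3 steps, strictly decreasing):
  μ^(1)=17/3; μ^(2)=4; μ^(3)=-41

((0, 1, 1, 1); (0, 0, 3, 3); (1, 0, 0, 0))


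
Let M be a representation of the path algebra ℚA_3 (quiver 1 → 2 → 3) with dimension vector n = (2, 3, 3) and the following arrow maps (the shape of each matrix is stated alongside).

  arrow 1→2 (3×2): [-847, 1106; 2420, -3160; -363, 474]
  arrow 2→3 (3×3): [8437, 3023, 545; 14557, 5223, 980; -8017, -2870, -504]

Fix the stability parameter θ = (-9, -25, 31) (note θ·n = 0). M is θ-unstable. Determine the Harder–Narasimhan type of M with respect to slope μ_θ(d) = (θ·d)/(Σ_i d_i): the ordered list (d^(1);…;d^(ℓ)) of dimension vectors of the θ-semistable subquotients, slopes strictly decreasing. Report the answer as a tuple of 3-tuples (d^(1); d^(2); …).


Barcode: M ≅ I[1,1], I[1,3], I[2,3]^2. HN layers by μ_θ (4 steps, strictly decreasing):
  μ^(1)=31; μ^(2)=-9; μ^(3)=-17; μ^(4)=-25

((0, 0, 3); (1, 0, 0); (1, 1, 0); (0, 2, 0))


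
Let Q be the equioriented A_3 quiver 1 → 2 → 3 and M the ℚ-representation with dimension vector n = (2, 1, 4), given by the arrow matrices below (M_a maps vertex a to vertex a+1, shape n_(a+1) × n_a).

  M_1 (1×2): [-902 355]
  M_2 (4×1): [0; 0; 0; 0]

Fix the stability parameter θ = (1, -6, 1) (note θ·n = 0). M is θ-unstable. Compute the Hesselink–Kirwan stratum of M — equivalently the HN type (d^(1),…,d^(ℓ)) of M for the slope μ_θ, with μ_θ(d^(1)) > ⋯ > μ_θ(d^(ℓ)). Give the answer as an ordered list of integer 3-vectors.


Via rank(M_{q-1}∘⋯∘M_p): M ≅ I[1,1], I[1,2], I[3,3]^4.
μ_θ-semistable layers: μ^(1)=1; μ^(2)=-5/2

((1, 0, 4); (1, 1, 0))


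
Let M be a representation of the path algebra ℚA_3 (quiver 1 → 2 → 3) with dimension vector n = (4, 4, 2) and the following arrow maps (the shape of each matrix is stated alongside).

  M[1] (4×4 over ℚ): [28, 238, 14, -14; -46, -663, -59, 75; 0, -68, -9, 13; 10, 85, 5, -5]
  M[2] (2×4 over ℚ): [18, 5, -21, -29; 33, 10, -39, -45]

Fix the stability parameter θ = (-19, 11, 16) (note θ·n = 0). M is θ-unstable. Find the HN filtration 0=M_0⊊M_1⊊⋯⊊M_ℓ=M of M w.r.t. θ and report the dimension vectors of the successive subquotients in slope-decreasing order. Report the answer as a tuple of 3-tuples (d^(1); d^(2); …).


Barcode: M ≅ I[1,1]^2, I[1,3]^2, I[2,2]^2. HN layers by μ_θ (3 steps, strictly decreasing):
  μ^(1)=16; μ^(2)=11; μ^(3)=-19

((0, 0, 2); (0, 4, 0); (4, 0, 0))


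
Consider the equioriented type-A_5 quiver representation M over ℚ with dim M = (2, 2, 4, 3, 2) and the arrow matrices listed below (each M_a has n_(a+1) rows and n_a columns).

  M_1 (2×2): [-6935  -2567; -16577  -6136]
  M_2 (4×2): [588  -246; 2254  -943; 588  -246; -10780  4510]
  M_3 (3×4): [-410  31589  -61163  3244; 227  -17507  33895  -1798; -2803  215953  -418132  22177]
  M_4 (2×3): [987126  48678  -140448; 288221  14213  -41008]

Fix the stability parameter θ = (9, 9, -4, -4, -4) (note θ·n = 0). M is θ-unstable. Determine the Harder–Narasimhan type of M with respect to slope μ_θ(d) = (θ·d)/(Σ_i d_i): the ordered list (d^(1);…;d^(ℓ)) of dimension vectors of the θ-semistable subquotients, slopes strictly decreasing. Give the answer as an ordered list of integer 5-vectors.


Via rank(M_{q-1}∘⋯∘M_p): M ≅ I[1,2], I[1,4], I[3,3], I[3,4], I[3,5], I[5,5].
μ_θ-semistable layers: μ^(1)=9; μ^(2)=5/2; μ^(3)=-4

((1, 1, 0, 0, 0); (1, 1, 1, 1, 0); (0, 0, 3, 2, 2))


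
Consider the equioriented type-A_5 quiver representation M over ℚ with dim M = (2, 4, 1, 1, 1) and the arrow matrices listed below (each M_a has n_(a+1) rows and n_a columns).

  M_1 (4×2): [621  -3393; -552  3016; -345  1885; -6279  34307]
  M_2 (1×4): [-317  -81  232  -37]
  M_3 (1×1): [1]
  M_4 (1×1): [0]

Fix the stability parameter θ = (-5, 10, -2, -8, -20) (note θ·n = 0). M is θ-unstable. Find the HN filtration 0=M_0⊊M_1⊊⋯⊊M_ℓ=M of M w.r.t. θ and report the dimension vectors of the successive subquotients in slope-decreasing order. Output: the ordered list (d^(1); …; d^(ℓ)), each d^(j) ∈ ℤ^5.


Interval decomposition of M: I[1,1], I[1,4], I[2,2]^3, I[5,5].
HN type (ℓ=4): μ^(1)=10; μ^(2)=0; μ^(3)=-5; μ^(4)=-20

((0, 3, 0, 0, 0); (0, 1, 1, 1, 0); (2, 0, 0, 0, 0); (0, 0, 0, 0, 1))


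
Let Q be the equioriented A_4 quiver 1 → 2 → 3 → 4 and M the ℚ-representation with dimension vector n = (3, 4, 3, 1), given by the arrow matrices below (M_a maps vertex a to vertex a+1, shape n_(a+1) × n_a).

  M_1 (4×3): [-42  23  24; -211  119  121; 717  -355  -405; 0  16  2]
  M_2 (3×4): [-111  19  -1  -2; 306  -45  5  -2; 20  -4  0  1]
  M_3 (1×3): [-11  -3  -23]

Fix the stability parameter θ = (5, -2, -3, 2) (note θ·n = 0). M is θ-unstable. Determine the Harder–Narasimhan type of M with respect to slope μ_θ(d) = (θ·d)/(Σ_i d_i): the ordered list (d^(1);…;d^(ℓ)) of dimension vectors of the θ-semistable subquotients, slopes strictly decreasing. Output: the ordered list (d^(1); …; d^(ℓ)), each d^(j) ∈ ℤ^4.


Interval decomposition of M: I[1,2], I[1,3], I[1,4], I[2,3].
HN type (ℓ=4): μ^(1)=2; μ^(2)=3/2; μ^(3)=0; μ^(4)=-5/2

((0, 0, 0, 1); (1, 1, 0, 0); (2, 2, 2, 0); (0, 1, 1, 0))


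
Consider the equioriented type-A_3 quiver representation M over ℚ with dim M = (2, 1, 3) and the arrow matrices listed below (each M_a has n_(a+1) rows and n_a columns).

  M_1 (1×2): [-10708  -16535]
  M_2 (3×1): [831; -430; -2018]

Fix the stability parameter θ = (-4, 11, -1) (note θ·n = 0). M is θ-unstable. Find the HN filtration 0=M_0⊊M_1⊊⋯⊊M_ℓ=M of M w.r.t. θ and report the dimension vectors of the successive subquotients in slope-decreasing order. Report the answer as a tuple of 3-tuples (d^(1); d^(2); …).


Barcode: M ≅ I[1,1], I[1,3], I[3,3]^2. HN layers by μ_θ (3 steps, strictly decreasing):
  μ^(1)=5; μ^(2)=-1; μ^(3)=-4

((0, 1, 1); (0, 0, 2); (2, 0, 0))


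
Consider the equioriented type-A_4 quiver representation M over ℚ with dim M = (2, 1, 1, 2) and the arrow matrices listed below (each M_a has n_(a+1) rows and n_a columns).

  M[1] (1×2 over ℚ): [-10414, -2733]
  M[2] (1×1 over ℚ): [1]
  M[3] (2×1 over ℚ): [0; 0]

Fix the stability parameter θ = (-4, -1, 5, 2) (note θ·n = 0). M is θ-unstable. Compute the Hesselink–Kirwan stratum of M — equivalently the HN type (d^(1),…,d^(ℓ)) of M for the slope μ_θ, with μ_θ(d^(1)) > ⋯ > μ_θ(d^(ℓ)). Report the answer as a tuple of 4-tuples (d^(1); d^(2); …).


Interval decomposition of M: I[1,1], I[1,3], I[4,4]^2.
HN type (ℓ=4): μ^(1)=5; μ^(2)=2; μ^(3)=-1; μ^(4)=-4

((0, 0, 1, 0); (0, 0, 0, 2); (0, 1, 0, 0); (2, 0, 0, 0))


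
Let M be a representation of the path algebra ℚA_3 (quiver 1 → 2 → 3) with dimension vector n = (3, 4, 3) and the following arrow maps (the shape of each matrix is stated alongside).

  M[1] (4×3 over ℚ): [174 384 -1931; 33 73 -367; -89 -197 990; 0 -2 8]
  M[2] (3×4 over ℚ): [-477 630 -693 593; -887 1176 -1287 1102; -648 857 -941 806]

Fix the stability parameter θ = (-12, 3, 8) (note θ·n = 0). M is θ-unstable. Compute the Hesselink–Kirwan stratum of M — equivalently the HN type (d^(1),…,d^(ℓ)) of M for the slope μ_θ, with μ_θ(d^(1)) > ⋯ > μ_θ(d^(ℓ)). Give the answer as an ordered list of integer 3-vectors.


Barcode: M ≅ I[1,3]^3, I[2,2]. HN layers by μ_θ (3 steps, strictly decreasing):
  μ^(1)=8; μ^(2)=3; μ^(3)=-12

((0, 0, 3); (0, 4, 0); (3, 0, 0))


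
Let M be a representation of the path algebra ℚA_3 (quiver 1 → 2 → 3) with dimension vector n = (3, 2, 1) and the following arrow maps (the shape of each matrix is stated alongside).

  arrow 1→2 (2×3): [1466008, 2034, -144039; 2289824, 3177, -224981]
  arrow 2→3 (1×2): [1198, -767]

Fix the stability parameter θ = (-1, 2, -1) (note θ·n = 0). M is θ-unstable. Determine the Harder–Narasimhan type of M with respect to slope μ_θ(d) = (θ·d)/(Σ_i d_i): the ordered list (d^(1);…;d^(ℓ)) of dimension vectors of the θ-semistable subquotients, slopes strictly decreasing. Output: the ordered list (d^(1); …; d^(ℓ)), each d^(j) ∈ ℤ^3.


Via rank(M_{q-1}∘⋯∘M_p): M ≅ I[1,1], I[1,2], I[1,3].
μ_θ-semistable layers: μ^(1)=2; μ^(2)=1/2; μ^(3)=-1

((0, 1, 0); (0, 1, 1); (3, 0, 0))


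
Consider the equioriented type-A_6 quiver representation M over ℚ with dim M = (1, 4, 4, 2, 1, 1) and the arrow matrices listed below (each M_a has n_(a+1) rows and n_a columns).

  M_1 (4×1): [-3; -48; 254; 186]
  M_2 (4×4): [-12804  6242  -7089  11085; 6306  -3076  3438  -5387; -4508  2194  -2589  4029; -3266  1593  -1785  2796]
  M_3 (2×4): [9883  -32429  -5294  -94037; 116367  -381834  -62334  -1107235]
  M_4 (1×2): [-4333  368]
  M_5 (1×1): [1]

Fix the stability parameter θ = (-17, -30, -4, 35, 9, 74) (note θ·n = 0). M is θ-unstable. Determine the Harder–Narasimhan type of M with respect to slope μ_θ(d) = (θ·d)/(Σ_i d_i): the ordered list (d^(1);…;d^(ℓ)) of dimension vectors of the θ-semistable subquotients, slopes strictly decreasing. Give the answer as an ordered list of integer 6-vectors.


Barcode: M ≅ I[1,2], I[2,3], I[2,4], I[2,6], I[3,3]. HN layers by μ_θ (6 steps, strictly decreasing):
  μ^(1)=74; μ^(2)=35; μ^(3)=22; μ^(4)=-4; μ^(5)=-47/2; μ^(6)=-30

((0, 0, 0, 0, 0, 1); (0, 0, 0, 1, 0, 0); (0, 0, 0, 1, 1, 0); (0, 0, 4, 0, 0, 0); (1, 1, 0, 0, 0, 0); (0, 3, 0, 0, 0, 0))


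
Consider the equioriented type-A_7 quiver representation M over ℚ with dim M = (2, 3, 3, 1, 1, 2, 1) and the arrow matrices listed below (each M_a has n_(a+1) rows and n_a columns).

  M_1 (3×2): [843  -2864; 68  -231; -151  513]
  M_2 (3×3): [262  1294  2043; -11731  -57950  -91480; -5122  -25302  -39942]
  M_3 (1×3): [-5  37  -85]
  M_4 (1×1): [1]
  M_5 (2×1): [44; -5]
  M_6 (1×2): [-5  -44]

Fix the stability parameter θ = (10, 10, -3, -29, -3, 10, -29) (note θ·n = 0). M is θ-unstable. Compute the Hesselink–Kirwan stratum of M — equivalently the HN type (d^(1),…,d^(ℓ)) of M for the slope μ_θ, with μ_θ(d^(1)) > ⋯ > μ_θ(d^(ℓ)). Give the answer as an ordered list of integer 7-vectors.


Via rank(M_{q-1}∘⋯∘M_p): M ≅ I[1,3], I[1,6], I[2,3], I[6,7].
μ_θ-semistable layers: μ^(1)=10; μ^(2)=17/3; μ^(3)=7/2; μ^(4)=-3; μ^(5)=-19/2

((0, 0, 0, 0, 0, 1, 0); (1, 1, 1, 0, 0, 0, 0); (0, 1, 1, 0, 0, 0, 0); (1, 1, 1, 1, 1, 0, 0); (0, 0, 0, 0, 0, 1, 1))


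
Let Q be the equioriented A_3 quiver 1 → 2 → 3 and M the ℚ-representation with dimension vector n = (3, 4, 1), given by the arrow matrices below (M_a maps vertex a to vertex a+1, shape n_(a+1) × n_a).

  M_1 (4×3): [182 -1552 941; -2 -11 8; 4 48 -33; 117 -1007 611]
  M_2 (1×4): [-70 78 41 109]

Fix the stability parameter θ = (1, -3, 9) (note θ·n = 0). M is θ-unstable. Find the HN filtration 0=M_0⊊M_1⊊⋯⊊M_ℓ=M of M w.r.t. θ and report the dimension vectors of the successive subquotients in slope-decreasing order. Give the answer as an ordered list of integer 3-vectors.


Barcode: M ≅ I[1,2]^2, I[1,3], I[2,2]. HN layers by μ_θ (3 steps, strictly decreasing):
  μ^(1)=9; μ^(2)=-1; μ^(3)=-3

((0, 0, 1); (3, 3, 0); (0, 1, 0))


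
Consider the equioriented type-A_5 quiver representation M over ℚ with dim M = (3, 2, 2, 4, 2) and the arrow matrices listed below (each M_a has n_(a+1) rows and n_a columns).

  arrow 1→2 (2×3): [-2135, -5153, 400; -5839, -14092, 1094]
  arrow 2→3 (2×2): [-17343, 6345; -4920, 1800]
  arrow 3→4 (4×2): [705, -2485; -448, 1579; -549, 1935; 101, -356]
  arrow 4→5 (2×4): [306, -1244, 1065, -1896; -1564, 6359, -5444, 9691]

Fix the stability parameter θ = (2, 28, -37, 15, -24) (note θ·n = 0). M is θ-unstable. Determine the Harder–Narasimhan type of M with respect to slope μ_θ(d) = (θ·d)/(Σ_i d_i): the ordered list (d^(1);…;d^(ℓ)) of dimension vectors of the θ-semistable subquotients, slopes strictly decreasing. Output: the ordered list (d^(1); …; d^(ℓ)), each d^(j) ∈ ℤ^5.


Barcode: M ≅ I[1,1], I[1,2], I[1,5], I[3,5], I[4,4]^2. HN layers by μ_θ (6 steps, strictly decreasing):
  μ^(1)=28; μ^(2)=15; μ^(3)=2; μ^(4)=-16/5; μ^(5)=-9/2; μ^(6)=-37

((0, 1, 0, 0, 0); (0, 0, 0, 2, 0); (2, 0, 0, 0, 0); (1, 1, 1, 1, 1); (0, 0, 0, 1, 1); (0, 0, 1, 0, 0))


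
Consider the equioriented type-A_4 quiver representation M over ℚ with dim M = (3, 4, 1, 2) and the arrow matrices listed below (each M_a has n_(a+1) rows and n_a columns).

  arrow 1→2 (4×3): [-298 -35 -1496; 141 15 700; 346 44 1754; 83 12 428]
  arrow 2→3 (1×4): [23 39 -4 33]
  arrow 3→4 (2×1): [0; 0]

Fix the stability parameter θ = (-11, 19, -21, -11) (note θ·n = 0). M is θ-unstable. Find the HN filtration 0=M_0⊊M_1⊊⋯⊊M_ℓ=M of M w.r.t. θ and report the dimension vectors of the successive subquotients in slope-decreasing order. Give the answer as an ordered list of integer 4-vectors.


Barcode: M ≅ I[1,2]^3, I[2,3], I[4,4]^2. HN layers by μ_θ (3 steps, strictly decreasing):
  μ^(1)=19; μ^(2)=-1; μ^(3)=-11

((0, 3, 0, 0); (0, 1, 1, 0); (3, 0, 0, 2))


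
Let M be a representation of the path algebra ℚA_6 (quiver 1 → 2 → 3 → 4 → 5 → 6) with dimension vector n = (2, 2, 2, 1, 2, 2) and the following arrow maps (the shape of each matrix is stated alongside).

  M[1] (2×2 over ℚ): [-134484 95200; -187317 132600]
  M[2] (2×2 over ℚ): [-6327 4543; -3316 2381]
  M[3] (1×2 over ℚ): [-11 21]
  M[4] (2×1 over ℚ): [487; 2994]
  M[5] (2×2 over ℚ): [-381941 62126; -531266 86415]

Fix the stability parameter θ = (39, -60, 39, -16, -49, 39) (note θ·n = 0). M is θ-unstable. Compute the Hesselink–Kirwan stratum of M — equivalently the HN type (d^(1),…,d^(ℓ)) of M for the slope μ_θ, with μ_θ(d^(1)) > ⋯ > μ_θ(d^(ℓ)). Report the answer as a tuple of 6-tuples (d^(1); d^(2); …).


Interval decomposition of M: I[1,1], I[1,3], I[2,6], I[5,6].
HN type (ℓ=5): μ^(1)=39; μ^(2)=-26/3; μ^(3)=-21/2; μ^(4)=-49; μ^(5)=-60

((1, 0, 1, 0, 0, 2); (0, 0, 1, 1, 1, 0); (1, 1, 0, 0, 0, 0); (0, 0, 0, 0, 1, 0); (0, 1, 0, 0, 0, 0))


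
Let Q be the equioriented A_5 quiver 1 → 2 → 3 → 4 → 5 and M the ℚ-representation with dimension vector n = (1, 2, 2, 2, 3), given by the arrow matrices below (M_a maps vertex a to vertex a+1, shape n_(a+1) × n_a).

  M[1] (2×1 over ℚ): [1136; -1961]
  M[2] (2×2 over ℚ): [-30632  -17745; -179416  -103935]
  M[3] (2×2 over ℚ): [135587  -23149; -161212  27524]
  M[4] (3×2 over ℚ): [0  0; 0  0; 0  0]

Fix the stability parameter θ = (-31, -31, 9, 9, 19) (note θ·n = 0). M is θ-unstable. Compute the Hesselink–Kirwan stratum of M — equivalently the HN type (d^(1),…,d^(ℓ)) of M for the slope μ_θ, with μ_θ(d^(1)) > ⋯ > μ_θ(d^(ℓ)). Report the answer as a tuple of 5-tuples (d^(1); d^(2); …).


Barcode: M ≅ I[1,3], I[2,2], I[3,4], I[4,4], I[5,5]^3. HN layers by μ_θ (3 steps, strictly decreasing):
  μ^(1)=19; μ^(2)=9; μ^(3)=-31

((0, 0, 0, 0, 3); (0, 0, 2, 2, 0); (1, 2, 0, 0, 0))


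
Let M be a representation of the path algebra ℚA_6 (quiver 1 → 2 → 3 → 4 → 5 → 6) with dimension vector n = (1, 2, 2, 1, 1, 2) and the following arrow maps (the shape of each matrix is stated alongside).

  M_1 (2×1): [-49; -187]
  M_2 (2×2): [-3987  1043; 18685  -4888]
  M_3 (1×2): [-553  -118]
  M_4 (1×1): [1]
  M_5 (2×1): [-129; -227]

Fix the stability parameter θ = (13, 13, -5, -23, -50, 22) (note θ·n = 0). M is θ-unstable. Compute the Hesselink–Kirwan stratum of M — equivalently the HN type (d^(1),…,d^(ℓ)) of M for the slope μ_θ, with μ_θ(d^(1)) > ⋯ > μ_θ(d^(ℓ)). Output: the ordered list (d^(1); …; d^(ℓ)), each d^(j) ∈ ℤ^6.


Barcode: M ≅ I[1,6], I[2,3], I[6,6]. HN layers by μ_θ (3 steps, strictly decreasing):
  μ^(1)=22; μ^(2)=4; μ^(3)=-52/5

((0, 0, 0, 0, 0, 2); (0, 1, 1, 0, 0, 0); (1, 1, 1, 1, 1, 0))


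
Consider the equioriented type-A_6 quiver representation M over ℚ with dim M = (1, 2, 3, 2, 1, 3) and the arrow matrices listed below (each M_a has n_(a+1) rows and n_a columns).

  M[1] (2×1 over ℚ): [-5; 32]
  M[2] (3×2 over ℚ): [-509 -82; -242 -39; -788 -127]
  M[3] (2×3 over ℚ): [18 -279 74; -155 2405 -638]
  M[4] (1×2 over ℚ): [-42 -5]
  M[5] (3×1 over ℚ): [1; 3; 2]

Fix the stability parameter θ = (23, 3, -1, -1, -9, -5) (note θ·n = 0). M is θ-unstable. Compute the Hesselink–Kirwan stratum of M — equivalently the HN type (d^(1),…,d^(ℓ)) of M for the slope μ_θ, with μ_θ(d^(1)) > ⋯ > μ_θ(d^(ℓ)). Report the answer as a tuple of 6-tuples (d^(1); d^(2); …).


Via rank(M_{q-1}∘⋯∘M_p): M ≅ I[1,6], I[2,4], I[3,3], I[6,6]^2.
μ_θ-semistable layers: μ^(1)=5/3; μ^(2)=1/3; μ^(3)=-1; μ^(4)=-5

((1, 1, 1, 1, 1, 1); (0, 1, 1, 1, 0, 0); (0, 0, 1, 0, 0, 0); (0, 0, 0, 0, 0, 2))


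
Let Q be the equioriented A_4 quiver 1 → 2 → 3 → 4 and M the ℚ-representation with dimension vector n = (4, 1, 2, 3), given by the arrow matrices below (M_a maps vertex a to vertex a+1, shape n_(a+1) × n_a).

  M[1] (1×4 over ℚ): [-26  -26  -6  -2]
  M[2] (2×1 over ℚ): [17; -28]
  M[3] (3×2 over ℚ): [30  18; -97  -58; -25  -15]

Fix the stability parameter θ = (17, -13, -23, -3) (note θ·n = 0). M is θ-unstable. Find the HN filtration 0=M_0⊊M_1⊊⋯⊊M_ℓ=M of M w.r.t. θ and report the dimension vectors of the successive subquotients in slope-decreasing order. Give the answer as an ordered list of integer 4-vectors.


Interval decomposition of M: I[1,1]^3, I[1,4], I[3,4], I[4,4].
HN type (ℓ=4): μ^(1)=17; μ^(2)=-3; μ^(3)=-19/3; μ^(4)=-23

((3, 0, 0, 0); (0, 0, 0, 3); (1, 1, 1, 0); (0, 0, 1, 0))


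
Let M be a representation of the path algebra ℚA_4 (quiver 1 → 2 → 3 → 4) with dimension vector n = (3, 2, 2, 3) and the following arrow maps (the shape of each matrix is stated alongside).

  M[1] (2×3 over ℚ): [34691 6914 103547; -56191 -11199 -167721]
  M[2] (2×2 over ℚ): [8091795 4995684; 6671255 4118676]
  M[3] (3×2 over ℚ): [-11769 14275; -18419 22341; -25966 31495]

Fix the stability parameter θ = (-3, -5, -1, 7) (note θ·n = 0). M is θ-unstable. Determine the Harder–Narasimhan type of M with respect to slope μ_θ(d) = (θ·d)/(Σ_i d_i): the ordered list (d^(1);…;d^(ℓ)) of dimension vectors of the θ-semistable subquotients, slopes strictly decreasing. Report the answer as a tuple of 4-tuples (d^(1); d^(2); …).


Barcode: M ≅ I[1,1], I[1,2], I[1,4], I[3,4], I[4,4]. HN layers by μ_θ (4 steps, strictly decreasing):
  μ^(1)=7; μ^(2)=-1; μ^(3)=-3; μ^(4)=-4

((0, 0, 0, 3); (0, 0, 2, 0); (1, 0, 0, 0); (2, 2, 0, 0))


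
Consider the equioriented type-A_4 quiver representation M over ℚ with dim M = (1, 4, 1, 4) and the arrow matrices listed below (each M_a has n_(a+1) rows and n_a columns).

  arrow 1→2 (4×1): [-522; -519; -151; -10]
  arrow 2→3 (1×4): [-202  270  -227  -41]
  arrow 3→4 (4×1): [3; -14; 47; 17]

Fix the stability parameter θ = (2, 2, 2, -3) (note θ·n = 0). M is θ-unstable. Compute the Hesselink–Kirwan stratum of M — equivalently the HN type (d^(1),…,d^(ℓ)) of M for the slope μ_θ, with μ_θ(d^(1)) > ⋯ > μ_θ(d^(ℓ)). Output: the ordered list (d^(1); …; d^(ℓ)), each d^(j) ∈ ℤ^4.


Via rank(M_{q-1}∘⋯∘M_p): M ≅ I[1,4], I[2,2]^3, I[4,4]^3.
μ_θ-semistable layers: μ^(1)=2; μ^(2)=3/4; μ^(3)=-3

((0, 3, 0, 0); (1, 1, 1, 1); (0, 0, 0, 3))


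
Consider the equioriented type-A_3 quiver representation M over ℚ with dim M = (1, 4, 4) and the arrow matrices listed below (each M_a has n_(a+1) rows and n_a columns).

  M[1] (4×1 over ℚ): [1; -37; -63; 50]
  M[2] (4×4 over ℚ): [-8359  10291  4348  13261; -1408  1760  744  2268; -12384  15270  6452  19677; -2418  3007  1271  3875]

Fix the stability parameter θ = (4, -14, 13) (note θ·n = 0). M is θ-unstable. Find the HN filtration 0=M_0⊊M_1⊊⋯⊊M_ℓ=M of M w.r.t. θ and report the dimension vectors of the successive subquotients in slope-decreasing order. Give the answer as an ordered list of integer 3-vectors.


Interval decomposition of M: I[1,2], I[2,3]^3, I[3,3].
HN type (ℓ=3): μ^(1)=13; μ^(2)=-5; μ^(3)=-14

((0, 0, 4); (1, 1, 0); (0, 3, 0))


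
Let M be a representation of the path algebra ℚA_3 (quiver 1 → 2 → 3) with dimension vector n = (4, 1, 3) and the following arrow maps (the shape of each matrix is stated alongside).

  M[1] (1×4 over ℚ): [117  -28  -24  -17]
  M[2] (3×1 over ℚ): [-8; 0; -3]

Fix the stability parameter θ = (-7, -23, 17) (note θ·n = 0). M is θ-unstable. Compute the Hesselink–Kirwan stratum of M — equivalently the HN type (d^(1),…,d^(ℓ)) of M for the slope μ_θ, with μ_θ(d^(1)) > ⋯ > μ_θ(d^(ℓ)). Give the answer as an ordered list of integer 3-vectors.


Barcode: M ≅ I[1,1]^3, I[1,3], I[3,3]^2. HN layers by μ_θ (3 steps, strictly decreasing):
  μ^(1)=17; μ^(2)=-7; μ^(3)=-15

((0, 0, 3); (3, 0, 0); (1, 1, 0))


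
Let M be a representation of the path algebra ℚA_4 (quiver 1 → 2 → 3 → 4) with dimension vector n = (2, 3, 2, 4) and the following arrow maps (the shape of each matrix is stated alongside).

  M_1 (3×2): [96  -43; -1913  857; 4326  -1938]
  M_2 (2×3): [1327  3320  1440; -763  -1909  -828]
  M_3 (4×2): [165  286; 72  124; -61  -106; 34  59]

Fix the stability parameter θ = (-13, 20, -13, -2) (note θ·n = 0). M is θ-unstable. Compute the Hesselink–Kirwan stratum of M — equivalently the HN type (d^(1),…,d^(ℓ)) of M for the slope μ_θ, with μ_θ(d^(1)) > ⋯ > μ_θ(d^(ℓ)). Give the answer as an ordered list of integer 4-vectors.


Interval decomposition of M: I[1,4]^2, I[2,2], I[4,4]^2.
HN type (ℓ=4): μ^(1)=20; μ^(2)=5/3; μ^(3)=-2; μ^(4)=-13

((0, 1, 0, 0); (0, 2, 2, 2); (0, 0, 0, 2); (2, 0, 0, 0))


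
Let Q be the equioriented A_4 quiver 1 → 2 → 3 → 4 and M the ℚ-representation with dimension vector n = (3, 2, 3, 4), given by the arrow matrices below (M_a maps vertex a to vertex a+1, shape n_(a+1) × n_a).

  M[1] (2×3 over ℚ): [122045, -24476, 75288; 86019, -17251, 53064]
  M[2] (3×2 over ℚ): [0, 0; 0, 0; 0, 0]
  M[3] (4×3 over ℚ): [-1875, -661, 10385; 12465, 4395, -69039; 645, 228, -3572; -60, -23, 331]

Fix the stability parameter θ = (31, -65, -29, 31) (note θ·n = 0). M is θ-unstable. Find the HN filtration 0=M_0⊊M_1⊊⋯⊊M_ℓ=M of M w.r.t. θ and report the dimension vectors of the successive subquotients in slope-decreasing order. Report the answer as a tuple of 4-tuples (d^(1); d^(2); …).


Interval decomposition of M: I[1,1], I[1,2]^2, I[3,3], I[3,4]^2, I[4,4]^2.
HN type (ℓ=3): μ^(1)=31; μ^(2)=-17; μ^(3)=-29

((1, 0, 0, 4); (2, 2, 0, 0); (0, 0, 3, 0))


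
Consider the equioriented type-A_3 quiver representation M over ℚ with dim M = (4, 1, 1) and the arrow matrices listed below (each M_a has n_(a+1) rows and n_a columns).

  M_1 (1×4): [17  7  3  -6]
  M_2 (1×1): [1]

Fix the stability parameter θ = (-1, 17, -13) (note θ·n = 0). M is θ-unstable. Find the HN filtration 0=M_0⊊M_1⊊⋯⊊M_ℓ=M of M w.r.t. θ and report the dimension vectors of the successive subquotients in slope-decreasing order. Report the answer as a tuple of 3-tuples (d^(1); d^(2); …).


Interval decomposition of M: I[1,1]^3, I[1,3].
HN type (ℓ=2): μ^(1)=2; μ^(2)=-1

((0, 1, 1); (4, 0, 0))


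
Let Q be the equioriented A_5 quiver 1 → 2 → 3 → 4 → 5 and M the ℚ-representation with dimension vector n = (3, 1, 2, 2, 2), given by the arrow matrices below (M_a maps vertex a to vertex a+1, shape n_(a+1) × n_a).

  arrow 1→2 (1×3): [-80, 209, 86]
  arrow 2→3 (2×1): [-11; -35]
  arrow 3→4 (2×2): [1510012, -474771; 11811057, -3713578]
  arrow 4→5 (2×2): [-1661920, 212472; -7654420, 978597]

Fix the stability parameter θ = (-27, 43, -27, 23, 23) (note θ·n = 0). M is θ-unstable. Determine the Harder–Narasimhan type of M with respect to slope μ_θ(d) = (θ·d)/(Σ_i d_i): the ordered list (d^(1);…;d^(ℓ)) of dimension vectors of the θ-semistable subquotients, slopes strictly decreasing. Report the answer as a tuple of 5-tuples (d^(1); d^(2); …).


Barcode: M ≅ I[1,1]^2, I[1,5], I[3,4], I[5,5]. HN layers by μ_θ (3 steps, strictly decreasing):
  μ^(1)=23; μ^(2)=8; μ^(3)=-27

((0, 0, 0, 2, 2); (0, 1, 1, 0, 0); (3, 0, 1, 0, 0))


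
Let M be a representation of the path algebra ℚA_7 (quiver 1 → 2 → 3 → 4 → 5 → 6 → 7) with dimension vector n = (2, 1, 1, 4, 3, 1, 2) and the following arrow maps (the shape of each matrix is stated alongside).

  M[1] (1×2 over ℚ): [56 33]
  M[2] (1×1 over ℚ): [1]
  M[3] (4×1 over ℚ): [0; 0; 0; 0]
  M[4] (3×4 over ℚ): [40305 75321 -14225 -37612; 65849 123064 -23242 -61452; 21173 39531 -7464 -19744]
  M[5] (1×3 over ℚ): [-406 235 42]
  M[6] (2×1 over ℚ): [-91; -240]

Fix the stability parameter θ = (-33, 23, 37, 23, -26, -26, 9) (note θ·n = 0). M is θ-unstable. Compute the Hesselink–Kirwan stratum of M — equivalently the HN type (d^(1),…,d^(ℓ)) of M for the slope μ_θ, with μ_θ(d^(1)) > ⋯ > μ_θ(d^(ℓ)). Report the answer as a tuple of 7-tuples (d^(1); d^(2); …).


Barcode: M ≅ I[1,1], I[1,3], I[4,4], I[4,5]^2, I[4,7], I[7,7]. HN layers by μ_θ (6 steps, strictly decreasing):
  μ^(1)=37; μ^(2)=23; μ^(3)=9; μ^(4)=-3/2; μ^(5)=-29/3; μ^(6)=-33

((0, 0, 1, 0, 0, 0, 0); (0, 1, 0, 1, 0, 0, 0); (0, 0, 0, 0, 0, 0, 2); (0, 0, 0, 2, 2, 0, 0); (0, 0, 0, 1, 1, 1, 0); (2, 0, 0, 0, 0, 0, 0))


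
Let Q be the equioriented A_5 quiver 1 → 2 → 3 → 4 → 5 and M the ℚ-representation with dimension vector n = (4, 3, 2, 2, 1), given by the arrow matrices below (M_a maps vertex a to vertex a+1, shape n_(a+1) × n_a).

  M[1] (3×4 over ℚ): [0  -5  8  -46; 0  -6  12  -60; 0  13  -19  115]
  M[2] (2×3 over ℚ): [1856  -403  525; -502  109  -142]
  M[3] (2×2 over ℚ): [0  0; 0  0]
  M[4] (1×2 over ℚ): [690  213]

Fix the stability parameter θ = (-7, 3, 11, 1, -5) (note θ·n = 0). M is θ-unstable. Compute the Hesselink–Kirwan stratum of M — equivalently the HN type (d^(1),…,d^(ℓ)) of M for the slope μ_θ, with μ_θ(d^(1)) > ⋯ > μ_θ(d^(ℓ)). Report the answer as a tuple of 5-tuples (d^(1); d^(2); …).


Via rank(M_{q-1}∘⋯∘M_p): M ≅ I[1,1], I[1,2], I[1,3]^2, I[4,4], I[4,5].
μ_θ-semistable layers: μ^(1)=11; μ^(2)=3; μ^(3)=1; μ^(4)=-2; μ^(5)=-7

((0, 0, 2, 0, 0); (0, 3, 0, 0, 0); (0, 0, 0, 1, 0); (0, 0, 0, 1, 1); (4, 0, 0, 0, 0))


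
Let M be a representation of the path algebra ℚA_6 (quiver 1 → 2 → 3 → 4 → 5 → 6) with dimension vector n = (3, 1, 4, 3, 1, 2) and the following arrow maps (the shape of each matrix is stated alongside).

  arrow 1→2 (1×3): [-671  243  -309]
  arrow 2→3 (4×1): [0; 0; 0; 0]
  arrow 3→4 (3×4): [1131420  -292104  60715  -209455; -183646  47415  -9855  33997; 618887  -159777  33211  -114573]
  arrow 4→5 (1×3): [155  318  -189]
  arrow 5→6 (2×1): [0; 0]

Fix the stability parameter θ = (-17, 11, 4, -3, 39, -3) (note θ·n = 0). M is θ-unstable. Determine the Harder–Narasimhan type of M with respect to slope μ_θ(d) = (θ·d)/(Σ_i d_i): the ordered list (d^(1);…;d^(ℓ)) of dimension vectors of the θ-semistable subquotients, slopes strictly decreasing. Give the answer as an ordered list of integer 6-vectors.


Via rank(M_{q-1}∘⋯∘M_p): M ≅ I[1,1]^2, I[1,2], I[3,3], I[3,4]^2, I[3,5], I[6,6]^2.
μ_θ-semistable layers: μ^(1)=39; μ^(2)=11; μ^(3)=4; μ^(4)=1/2; μ^(5)=-3; μ^(6)=-17

((0, 0, 0, 0, 1, 0); (0, 1, 0, 0, 0, 0); (0, 0, 1, 0, 0, 0); (0, 0, 3, 3, 0, 0); (0, 0, 0, 0, 0, 2); (3, 0, 0, 0, 0, 0))


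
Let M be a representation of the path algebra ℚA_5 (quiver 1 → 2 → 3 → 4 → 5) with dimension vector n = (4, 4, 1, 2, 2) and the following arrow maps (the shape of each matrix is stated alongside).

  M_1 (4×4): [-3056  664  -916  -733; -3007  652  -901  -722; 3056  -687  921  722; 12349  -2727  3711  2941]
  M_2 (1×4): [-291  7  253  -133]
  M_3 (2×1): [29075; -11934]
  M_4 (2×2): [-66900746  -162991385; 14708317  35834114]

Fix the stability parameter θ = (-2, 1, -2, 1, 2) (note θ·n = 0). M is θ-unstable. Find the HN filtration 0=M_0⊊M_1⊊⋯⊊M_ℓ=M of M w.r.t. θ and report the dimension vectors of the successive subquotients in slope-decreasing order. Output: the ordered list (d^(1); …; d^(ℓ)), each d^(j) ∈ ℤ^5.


Barcode: M ≅ I[1,2]^3, I[1,5], I[4,5]. HN layers by μ_θ (4 steps, strictly decreasing):
  μ^(1)=2; μ^(2)=1; μ^(3)=-1/2; μ^(4)=-2

((0, 0, 0, 0, 2); (0, 3, 0, 2, 0); (0, 1, 1, 0, 0); (4, 0, 0, 0, 0))


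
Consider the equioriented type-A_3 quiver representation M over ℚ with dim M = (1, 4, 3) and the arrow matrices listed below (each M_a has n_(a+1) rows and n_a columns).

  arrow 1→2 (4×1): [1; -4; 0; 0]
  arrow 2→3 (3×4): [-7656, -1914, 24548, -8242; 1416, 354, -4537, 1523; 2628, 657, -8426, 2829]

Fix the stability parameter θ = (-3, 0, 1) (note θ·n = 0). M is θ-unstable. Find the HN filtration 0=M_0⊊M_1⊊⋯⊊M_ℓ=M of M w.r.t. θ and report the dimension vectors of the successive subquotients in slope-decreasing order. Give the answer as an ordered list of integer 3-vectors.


Barcode: M ≅ I[1,2], I[2,2], I[2,3]^2, I[3,3]. HN layers by μ_θ (3 steps, strictly decreasing):
  μ^(1)=1; μ^(2)=0; μ^(3)=-3

((0, 0, 3); (0, 4, 0); (1, 0, 0))


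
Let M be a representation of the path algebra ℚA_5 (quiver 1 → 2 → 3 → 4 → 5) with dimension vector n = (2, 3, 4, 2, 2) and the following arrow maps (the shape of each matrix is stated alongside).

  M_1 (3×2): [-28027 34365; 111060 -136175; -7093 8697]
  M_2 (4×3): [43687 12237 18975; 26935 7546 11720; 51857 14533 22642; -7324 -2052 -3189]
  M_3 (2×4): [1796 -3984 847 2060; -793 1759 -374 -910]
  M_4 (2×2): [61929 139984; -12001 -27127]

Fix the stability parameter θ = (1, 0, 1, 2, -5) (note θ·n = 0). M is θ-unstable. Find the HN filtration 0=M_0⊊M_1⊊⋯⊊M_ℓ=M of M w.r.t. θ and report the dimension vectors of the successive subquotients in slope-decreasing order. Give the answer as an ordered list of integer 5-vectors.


Interval decomposition of M: I[1,5]^2, I[2,3], I[3,3].
HN type (ℓ=3): μ^(1)=1; μ^(2)=0; μ^(3)=-1/5

((0, 0, 2, 0, 0); (0, 1, 0, 0, 0); (2, 2, 2, 2, 2))


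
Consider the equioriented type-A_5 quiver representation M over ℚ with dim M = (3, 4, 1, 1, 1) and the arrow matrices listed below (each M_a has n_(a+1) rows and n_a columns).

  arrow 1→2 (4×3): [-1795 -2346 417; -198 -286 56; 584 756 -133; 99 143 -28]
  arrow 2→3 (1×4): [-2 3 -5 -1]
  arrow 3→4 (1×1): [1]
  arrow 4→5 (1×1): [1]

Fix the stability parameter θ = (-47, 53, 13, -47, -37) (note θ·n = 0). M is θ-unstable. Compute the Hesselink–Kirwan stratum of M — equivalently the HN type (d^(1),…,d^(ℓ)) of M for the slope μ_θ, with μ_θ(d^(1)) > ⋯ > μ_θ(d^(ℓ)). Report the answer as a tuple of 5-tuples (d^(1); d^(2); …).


Via rank(M_{q-1}∘⋯∘M_p): M ≅ I[1,2]^2, I[1,5], I[2,2].
μ_θ-semistable layers: μ^(1)=53; μ^(2)=-9/2; μ^(3)=-47

((0, 3, 0, 0, 0); (0, 1, 1, 1, 1); (3, 0, 0, 0, 0))


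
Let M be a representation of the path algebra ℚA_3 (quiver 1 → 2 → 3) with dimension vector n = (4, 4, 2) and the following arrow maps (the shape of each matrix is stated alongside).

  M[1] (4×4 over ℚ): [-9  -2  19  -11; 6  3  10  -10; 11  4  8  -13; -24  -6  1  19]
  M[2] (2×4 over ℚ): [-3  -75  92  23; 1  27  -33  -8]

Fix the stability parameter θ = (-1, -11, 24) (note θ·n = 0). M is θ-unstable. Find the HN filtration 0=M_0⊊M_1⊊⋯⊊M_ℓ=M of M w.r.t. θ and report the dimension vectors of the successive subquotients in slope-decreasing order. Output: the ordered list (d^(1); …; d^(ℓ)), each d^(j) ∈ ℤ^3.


Barcode: M ≅ I[1,2]^2, I[1,3]^2. HN layers by μ_θ (2 steps, strictly decreasing):
  μ^(1)=24; μ^(2)=-6

((0, 0, 2); (4, 4, 0))


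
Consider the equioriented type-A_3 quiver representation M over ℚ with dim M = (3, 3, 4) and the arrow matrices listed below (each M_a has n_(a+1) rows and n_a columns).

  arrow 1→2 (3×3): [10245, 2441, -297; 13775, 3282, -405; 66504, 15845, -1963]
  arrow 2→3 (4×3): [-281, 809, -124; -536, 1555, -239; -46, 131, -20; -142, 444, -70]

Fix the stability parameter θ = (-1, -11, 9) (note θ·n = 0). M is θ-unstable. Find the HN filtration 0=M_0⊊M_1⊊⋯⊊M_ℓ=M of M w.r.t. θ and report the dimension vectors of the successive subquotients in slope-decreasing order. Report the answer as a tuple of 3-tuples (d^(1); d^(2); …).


Barcode: M ≅ I[1,3]^3, I[3,3]. HN layers by μ_θ (2 steps, strictly decreasing):
  μ^(1)=9; μ^(2)=-6

((0, 0, 4); (3, 3, 0))


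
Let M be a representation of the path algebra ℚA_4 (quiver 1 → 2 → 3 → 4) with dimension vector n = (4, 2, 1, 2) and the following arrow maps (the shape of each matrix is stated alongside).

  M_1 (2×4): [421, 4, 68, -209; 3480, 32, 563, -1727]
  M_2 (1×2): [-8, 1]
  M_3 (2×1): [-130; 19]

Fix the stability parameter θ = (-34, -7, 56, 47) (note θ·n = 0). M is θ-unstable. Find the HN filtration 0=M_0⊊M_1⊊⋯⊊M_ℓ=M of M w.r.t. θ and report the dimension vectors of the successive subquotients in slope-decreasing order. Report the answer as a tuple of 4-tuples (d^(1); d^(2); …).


Interval decomposition of M: I[1,1]^2, I[1,2], I[1,4], I[4,4].
HN type (ℓ=4): μ^(1)=103/2; μ^(2)=47; μ^(3)=-7; μ^(4)=-34

((0, 0, 1, 1); (0, 0, 0, 1); (0, 2, 0, 0); (4, 0, 0, 0))


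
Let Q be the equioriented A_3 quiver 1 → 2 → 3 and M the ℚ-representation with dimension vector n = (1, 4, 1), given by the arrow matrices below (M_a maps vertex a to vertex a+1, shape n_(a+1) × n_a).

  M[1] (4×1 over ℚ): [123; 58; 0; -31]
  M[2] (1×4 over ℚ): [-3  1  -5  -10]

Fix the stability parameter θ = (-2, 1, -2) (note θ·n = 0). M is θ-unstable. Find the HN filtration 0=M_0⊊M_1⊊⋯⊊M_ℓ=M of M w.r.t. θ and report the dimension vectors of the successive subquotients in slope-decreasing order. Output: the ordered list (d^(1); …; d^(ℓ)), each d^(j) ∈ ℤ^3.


Interval decomposition of M: I[1,3], I[2,2]^3.
HN type (ℓ=3): μ^(1)=1; μ^(2)=-1/2; μ^(3)=-2

((0, 3, 0); (0, 1, 1); (1, 0, 0))
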